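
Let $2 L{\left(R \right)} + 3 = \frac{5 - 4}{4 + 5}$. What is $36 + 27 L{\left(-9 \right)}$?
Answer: $-3$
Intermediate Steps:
$L{\left(R \right)} = - \frac{13}{9}$ ($L{\left(R \right)} = - \frac{3}{2} + \frac{\left(5 - 4\right) \frac{1}{4 + 5}}{2} = - \frac{3}{2} + \frac{1 \cdot \frac{1}{9}}{2} = - \frac{3}{2} + \frac{1}{2} \cdot \frac{1}{9} = - \frac{3}{2} + \frac{1}{18} = - \frac{13}{9}$)
$36 + 27 L{\left(-9 \right)} = 36 + 27 \left(- \frac{13}{9}\right) = 36 - 39 = -3$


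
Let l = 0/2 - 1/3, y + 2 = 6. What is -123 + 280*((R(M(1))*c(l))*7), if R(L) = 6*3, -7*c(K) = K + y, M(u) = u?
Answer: -18603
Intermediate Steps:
y = 4 (y = -2 + 6 = 4)
l = -⅓ (l = 0*(½) - 1*⅓ = 0 - ⅓ = -⅓ ≈ -0.33333)
c(K) = -4/7 - K/7 (c(K) = -(K + 4)/7 = -(4 + K)/7 = -4/7 - K/7)
R(L) = 18
-123 + 280*((R(M(1))*c(l))*7) = -123 + 280*((18*(-4/7 - ⅐*(-⅓)))*7) = -123 + 280*((18*(-4/7 + 1/21))*7) = -123 + 280*((18*(-11/21))*7) = -123 + 280*(-66/7*7) = -123 + 280*(-66) = -123 - 18480 = -18603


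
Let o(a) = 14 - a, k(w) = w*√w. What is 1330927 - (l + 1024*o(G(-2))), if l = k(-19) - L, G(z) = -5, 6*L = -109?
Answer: 7868717/6 + 19*I*√19 ≈ 1.3115e+6 + 82.819*I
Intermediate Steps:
L = -109/6 (L = (⅙)*(-109) = -109/6 ≈ -18.167)
k(w) = w^(3/2)
l = 109/6 - 19*I*√19 (l = (-19)^(3/2) - 1*(-109/6) = -19*I*√19 + 109/6 = 109/6 - 19*I*√19 ≈ 18.167 - 82.819*I)
1330927 - (l + 1024*o(G(-2))) = 1330927 - ((109/6 - 19*I*√19) + 1024*(14 - 1*(-5))) = 1330927 - ((109/6 - 19*I*√19) + 1024*(14 + 5)) = 1330927 - ((109/6 - 19*I*√19) + 1024*19) = 1330927 - ((109/6 - 19*I*√19) + 19456) = 1330927 - (116845/6 - 19*I*√19) = 1330927 + (-116845/6 + 19*I*√19) = 7868717/6 + 19*I*√19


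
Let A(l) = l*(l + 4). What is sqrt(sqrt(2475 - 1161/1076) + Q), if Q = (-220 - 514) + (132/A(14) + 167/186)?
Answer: sqrt(-9984770646886 + 76001646*sqrt(79562399))/116746 ≈ 26.131*I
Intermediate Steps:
A(l) = l*(4 + l)
Q = -317939/434 (Q = (-220 - 514) + (132/((14*(4 + 14))) + 167/186) = -734 + (132/((14*18)) + 167*(1/186)) = -734 + (132/252 + 167/186) = -734 + (132*(1/252) + 167/186) = -734 + (11/21 + 167/186) = -734 + 617/434 = -317939/434 ≈ -732.58)
sqrt(sqrt(2475 - 1161/1076) + Q) = sqrt(sqrt(2475 - 1161/1076) - 317939/434) = sqrt(sqrt(2661939/1076) - 317939/434) = sqrt(3*sqrt(79562399)/538 - 317939/434) = sqrt(-317939/434 + 3*sqrt(79562399)/538)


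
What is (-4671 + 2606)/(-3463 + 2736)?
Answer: 2065/727 ≈ 2.8404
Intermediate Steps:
(-4671 + 2606)/(-3463 + 2736) = -2065/(-727) = -2065*(-1/727) = 2065/727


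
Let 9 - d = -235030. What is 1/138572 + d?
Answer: 32569824309/138572 ≈ 2.3504e+5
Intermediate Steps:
d = 235039 (d = 9 - 1*(-235030) = 9 + 235030 = 235039)
1/138572 + d = 1/138572 + 235039 = 32569824309/138572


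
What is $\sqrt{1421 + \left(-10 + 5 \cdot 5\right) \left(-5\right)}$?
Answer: $\sqrt{1346} \approx 36.688$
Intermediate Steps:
$\sqrt{1421 + \left(-10 + 5 \cdot 5\right) \left(-5\right)} = \sqrt{1421 + \left(-10 + 25\right) \left(-5\right)} = \sqrt{1421 + 15 \left(-5\right)} = \sqrt{1421 - 75} = \sqrt{1346}$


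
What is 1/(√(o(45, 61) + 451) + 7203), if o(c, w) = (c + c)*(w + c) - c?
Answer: 7203/51873263 - √9946/51873263 ≈ 0.00013694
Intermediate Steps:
o(c, w) = -c + 2*c*(c + w) (o(c, w) = (2*c)*(c + w) - c = 2*c*(c + w) - c = -c + 2*c*(c + w))
1/(√(o(45, 61) + 451) + 7203) = 1/(√(45*(-1 + 2*45 + 2*61) + 451) + 7203) = 1/(√(45*(-1 + 90 + 122) + 451) + 7203) = 1/(√(45*211 + 451) + 7203) = 1/(√(9495 + 451) + 7203) = 1/(√9946 + 7203) = 1/(7203 + √9946)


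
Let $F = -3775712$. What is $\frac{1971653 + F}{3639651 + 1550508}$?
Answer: $- \frac{601353}{1730053} \approx -0.34759$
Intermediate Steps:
$\frac{1971653 + F}{3639651 + 1550508} = \frac{1971653 - 3775712}{3639651 + 1550508} = - \frac{1804059}{5190159} = \left(-1804059\right) \frac{1}{5190159} = - \frac{601353}{1730053}$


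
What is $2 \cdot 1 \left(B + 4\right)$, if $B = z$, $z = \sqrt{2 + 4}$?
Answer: $8 + 2 \sqrt{6} \approx 12.899$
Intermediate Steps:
$z = \sqrt{6} \approx 2.4495$
$B = \sqrt{6} \approx 2.4495$
$2 \cdot 1 \left(B + 4\right) = 2 \cdot 1 \left(\sqrt{6} + 4\right) = 2 \cdot 1 \left(4 + \sqrt{6}\right) = 2 \left(4 + \sqrt{6}\right) = 8 + 2 \sqrt{6}$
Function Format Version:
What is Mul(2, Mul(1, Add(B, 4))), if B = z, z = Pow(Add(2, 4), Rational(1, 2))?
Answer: Add(8, Mul(2, Pow(6, Rational(1, 2)))) ≈ 12.899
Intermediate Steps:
z = Pow(6, Rational(1, 2)) ≈ 2.4495
B = Pow(6, Rational(1, 2)) ≈ 2.4495
Mul(2, Mul(1, Add(B, 4))) = Mul(2, Mul(1, Add(Pow(6, Rational(1, 2)), 4))) = Mul(2, Mul(1, Add(4, Pow(6, Rational(1, 2))))) = Mul(2, Add(4, Pow(6, Rational(1, 2)))) = Add(8, Mul(2, Pow(6, Rational(1, 2))))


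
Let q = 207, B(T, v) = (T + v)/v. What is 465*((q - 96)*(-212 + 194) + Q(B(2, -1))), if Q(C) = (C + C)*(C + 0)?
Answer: -928140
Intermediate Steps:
B(T, v) = (T + v)/v
Q(C) = 2*C² (Q(C) = (2*C)*C = 2*C²)
465*((q - 96)*(-212 + 194) + Q(B(2, -1))) = 465*((207 - 96)*(-212 + 194) + 2*((2 - 1)/(-1))²) = 465*(111*(-18) + 2*(-1*1)²) = 465*(-1998 + 2*(-1)²) = 465*(-1998 + 2*1) = 465*(-1998 + 2) = 465*(-1996) = -928140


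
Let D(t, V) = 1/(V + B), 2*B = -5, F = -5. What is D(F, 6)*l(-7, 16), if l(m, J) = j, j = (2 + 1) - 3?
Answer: 0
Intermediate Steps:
B = -5/2 (B = (½)*(-5) = -5/2 ≈ -2.5000)
j = 0 (j = 3 - 3 = 0)
l(m, J) = 0
D(t, V) = 1/(-5/2 + V) (D(t, V) = 1/(V - 5/2) = 1/(-5/2 + V))
D(F, 6)*l(-7, 16) = (2/(-5 + 2*6))*0 = (2/(-5 + 12))*0 = (2/7)*0 = 0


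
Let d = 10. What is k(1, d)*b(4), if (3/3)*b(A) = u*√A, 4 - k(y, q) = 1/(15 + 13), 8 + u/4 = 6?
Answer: -444/7 ≈ -63.429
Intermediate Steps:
u = -8 (u = -32 + 4*6 = -32 + 24 = -8)
k(y, q) = 111/28 (k(y, q) = 4 - 1/(15 + 13) = 4 - 1/28 = 111/28)
b(A) = -8*√A
k(1, d)*b(4) = 111*(-8*√4)/28 = 111*(-8*2)/28 = (111/28)*(-16) = -444/7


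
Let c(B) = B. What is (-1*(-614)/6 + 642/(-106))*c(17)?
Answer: 260236/159 ≈ 1636.7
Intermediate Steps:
(-1*(-614)/6 + 642/(-106))*c(17) = (-1*(-614)/6 + 642/(-106))*17 = (614*(⅙) + 642*(-1/106))*17 = (307/3 - 321/53)*17 = (15308/159)*17 = 260236/159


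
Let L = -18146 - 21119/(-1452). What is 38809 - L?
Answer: 82677541/1452 ≈ 56940.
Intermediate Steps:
L = -26326873/1452 (L = -18146 - 21119*(-1/1452) = -18146 + 21119/1452 = -26326873/1452 ≈ -18131.)
38809 - L = 38809 - 1*(-26326873/1452) = 38809 + 26326873/1452 = 82677541/1452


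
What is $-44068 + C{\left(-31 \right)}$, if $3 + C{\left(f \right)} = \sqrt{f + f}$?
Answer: $-44071 + i \sqrt{62} \approx -44071.0 + 7.874 i$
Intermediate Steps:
$C{\left(f \right)} = -3 + \sqrt{2} \sqrt{f}$ ($C{\left(f \right)} = -3 + \sqrt{f + f} = -3 + \sqrt{2 f} = -3 + \sqrt{2} \sqrt{f}$)
$-44068 + C{\left(-31 \right)} = -44068 - \left(3 - \sqrt{2} \sqrt{-31}\right) = -44068 - \left(3 - \sqrt{2} i \sqrt{31}\right) = -44068 - \left(3 - i \sqrt{62}\right) = -44071 + i \sqrt{62}$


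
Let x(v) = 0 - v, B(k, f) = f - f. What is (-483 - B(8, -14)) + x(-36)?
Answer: -447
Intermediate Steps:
B(k, f) = 0
x(v) = -v
(-483 - B(8, -14)) + x(-36) = (-483 - 1*0) - 1*(-36) = (-483 + 0) + 36 = -483 + 36 = -447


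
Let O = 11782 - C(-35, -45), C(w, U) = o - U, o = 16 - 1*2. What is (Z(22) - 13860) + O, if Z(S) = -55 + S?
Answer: -2170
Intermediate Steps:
o = 14 (o = 16 - 2 = 14)
C(w, U) = 14 - U
O = 11723 (O = 11782 - (14 - 1*(-45)) = 11782 - (14 + 45) = 11782 - 1*59 = 11782 - 59 = 11723)
(Z(22) - 13860) + O = ((-55 + 22) - 13860) + 11723 = (-33 - 13860) + 11723 = -13893 + 11723 = -2170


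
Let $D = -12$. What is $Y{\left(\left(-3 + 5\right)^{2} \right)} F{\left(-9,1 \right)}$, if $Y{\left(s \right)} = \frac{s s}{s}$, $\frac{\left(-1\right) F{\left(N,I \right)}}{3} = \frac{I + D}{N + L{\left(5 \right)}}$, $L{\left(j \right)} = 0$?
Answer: $- \frac{44}{3} \approx -14.667$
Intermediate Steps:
$F{\left(N,I \right)} = - \frac{3 \left(-12 + I\right)}{N}$ ($F{\left(N,I \right)} = - 3 \frac{I - 12}{N + 0} = - 3 \frac{-12 + I}{N} = - \frac{3 \left(-12 + I\right)}{N}$)
$Y{\left(s \right)} = s$ ($Y{\left(s \right)} = \frac{s^{2}}{s} = s$)
$Y{\left(\left(-3 + 5\right)^{2} \right)} F{\left(-9,1 \right)} = \left(-3 + 5\right)^{2} \frac{3 \left(12 - 1\right)}{-9} = 2^{2} \cdot 3 \left(- \frac{1}{9}\right) \left(12 - 1\right) = 4 \cdot 3 \left(- \frac{1}{9}\right) 11 = 4 \left(- \frac{11}{3}\right) = - \frac{44}{3}$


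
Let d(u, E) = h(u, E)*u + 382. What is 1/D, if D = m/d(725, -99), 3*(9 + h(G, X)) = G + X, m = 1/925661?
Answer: 403052238281/3 ≈ 1.3435e+11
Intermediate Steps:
m = 1/925661 ≈ 1.0803e-6
h(G, X) = -9 + G/3 + X/3 (h(G, X) = -9 + (G + X)/3 = -9 + (G/3 + X/3) = -9 + G/3 + X/3)
d(u, E) = 382 + u*(-9 + E/3 + u/3) (d(u, E) = (-9 + u/3 + E/3)*u + 382 = (-9 + E/3 + u/3)*u + 382 = u*(-9 + E/3 + u/3) + 382 = 382 + u*(-9 + E/3 + u/3))
D = 3/403052238281 (D = 1/(925661*(382 + (⅓)*725*(-27 - 99 + 725))) = 1/(925661*(382 + (⅓)*725*599)) = 1/(925661*(382 + 434275/3)) = 1/(925661*(435421/3)) = (1/925661)*(3/435421) = 3/403052238281 ≈ 7.4432e-12)
1/D = 1/(3/403052238281) = 403052238281/3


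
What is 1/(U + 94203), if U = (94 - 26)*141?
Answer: 1/103791 ≈ 9.6348e-6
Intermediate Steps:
U = 9588 (U = 68*141 = 9588)
1/(U + 94203) = 1/(9588 + 94203) = 1/103791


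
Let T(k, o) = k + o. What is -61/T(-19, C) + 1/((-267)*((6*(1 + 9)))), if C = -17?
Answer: 754/445 ≈ 1.6944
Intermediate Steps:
-61/T(-19, C) + 1/((-267)*((6*(1 + 9)))) = -61/(-19 - 17) + 1/((-267)*((6*(1 + 9)))) = -61/(-36) - 1/(267*(6*10)) = -61*(-1/36) - 1/267/60 = 61/36 - 1/267*1/60 = 61/36 - 1/16020 = 754/445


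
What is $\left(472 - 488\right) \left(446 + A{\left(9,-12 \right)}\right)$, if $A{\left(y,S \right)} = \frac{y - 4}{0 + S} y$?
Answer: $-7076$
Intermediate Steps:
$A{\left(y,S \right)} = \frac{y \left(-4 + y\right)}{S}$ ($A{\left(y,S \right)} = \frac{-4 + y}{S} y = \frac{y \left(-4 + y\right)}{S}$)
$\left(472 - 488\right) \left(446 + A{\left(9,-12 \right)}\right) = \left(472 - 488\right) \left(446 + \frac{9 \left(-4 + 9\right)}{-12}\right) = - 16 \left(446 + 9 \left(- \frac{1}{12}\right) 5\right) = - 16 \left(446 - \frac{15}{4}\right) = \left(-16\right) \frac{1769}{4} = -7076$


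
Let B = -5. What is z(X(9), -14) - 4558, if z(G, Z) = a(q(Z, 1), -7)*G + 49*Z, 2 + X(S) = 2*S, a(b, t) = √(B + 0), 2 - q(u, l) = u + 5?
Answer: -5244 + 16*I*√5 ≈ -5244.0 + 35.777*I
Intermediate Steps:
q(u, l) = -3 - u (q(u, l) = 2 - (u + 5) = 2 - (5 + u) = 2 + (-5 - u) = -3 - u)
a(b, t) = I*√5 (a(b, t) = √(-5 + 0) = √(-5) = I*√5)
X(S) = -2 + 2*S
z(G, Z) = 49*Z + I*G*√5 (z(G, Z) = (I*√5)*G + 49*Z = I*G*√5 + 49*Z = 49*Z + I*G*√5)
z(X(9), -14) - 4558 = (49*(-14) + I*(-2 + 2*9)*√5) - 4558 = (-686 + I*(-2 + 18)*√5) - 4558 = (-686 + I*16*√5) - 4558 = (-686 + 16*I*√5) - 4558 = -5244 + 16*I*√5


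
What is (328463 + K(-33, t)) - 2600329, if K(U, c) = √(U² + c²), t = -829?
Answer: -2271866 + √688330 ≈ -2.2710e+6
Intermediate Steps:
(328463 + K(-33, t)) - 2600329 = (328463 + √((-33)² + (-829)²)) - 2600329 = (328463 + √(1089 + 687241)) - 2600329 = (328463 + √688330) - 2600329 = -2271866 + √688330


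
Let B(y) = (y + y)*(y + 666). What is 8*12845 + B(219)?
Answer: 490390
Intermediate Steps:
B(y) = 2*y*(666 + y) (B(y) = (2*y)*(666 + y) = 2*y*(666 + y))
8*12845 + B(219) = 8*12845 + 2*219*(666 + 219) = 102760 + 2*219*885 = 102760 + 387630 = 490390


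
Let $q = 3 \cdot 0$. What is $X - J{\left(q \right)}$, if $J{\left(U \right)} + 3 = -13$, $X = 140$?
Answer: $156$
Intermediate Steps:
$q = 0$
$J{\left(U \right)} = -16$ ($J{\left(U \right)} = -3 - 13 = -16$)
$X - J{\left(q \right)} = 140 - -16 = 140 + 16 = 156$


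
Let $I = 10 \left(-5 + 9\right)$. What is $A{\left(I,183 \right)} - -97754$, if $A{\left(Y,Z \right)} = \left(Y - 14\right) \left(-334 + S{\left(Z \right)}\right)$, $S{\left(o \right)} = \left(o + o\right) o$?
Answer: $1830498$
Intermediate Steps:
$S{\left(o \right)} = 2 o^{2}$ ($S{\left(o \right)} = 2 o o = 2 o^{2}$)
$I = 40$ ($I = 10 \cdot 4 = 40$)
$A{\left(Y,Z \right)} = \left(-334 + 2 Z^{2}\right) \left(-14 + Y\right)$ ($A{\left(Y,Z \right)} = \left(Y - 14\right) \left(-334 + 2 Z^{2}\right) = \left(-14 + Y\right) \left(-334 + 2 Z^{2}\right) = \left(-334 + 2 Z^{2}\right) \left(-14 + Y\right)$)
$A{\left(I,183 \right)} - -97754 = \left(4676 - 13360 - 28 \cdot 183^{2} + 2 \cdot 40 \cdot 183^{2}\right) - -97754 = \left(4676 - 13360 - 937692 + 2 \cdot 40 \cdot 33489\right) + 97754 = \left(4676 - 13360 - 937692 + 2679120\right) + 97754 = 1732744 + 97754 = 1830498$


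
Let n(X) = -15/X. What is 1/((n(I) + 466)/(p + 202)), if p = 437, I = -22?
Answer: 14058/10267 ≈ 1.3692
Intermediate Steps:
1/((n(I) + 466)/(p + 202)) = 1/((-15/(-22) + 466)/(437 + 202)) = 1/((-15*(-1/22) + 466)/639) = 1/((15/22 + 466)*(1/639)) = 1/((10267/22)*(1/639)) = 1/(10267/14058) = 14058/10267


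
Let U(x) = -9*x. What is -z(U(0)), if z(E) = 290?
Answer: -290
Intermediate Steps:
-z(U(0)) = -1*290 = -290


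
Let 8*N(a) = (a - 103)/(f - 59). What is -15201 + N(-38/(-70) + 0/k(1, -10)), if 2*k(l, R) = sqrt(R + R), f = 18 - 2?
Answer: -91508227/6020 ≈ -15201.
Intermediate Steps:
f = 16
k(l, R) = sqrt(2)*sqrt(R)/2 (k(l, R) = sqrt(R + R)/2 = sqrt(2*R)/2 = (sqrt(2)*sqrt(R))/2 = sqrt(2)*sqrt(R)/2)
N(a) = 103/344 - a/344 (N(a) = ((a - 103)/(16 - 59))/8 = ((-103 + a)/(-43))/8 = ((-103 + a)*(-1/43))/8 = (103/43 - a/43)/8 = 103/344 - a/344)
-15201 + N(-38/(-70) + 0/k(1, -10)) = -15201 + (103/344 - (-38/(-70) + 0/((sqrt(2)*sqrt(-10)/2)))/344) = -15201 + (103/344 - (-38*(-1/70) + 0/((sqrt(2)*(I*sqrt(10))/2)))/344) = -15201 + (103/344 - (19/35 + 0/((I*sqrt(5))))/344) = -15201 + (103/344 - (19/35 + 0*(-I*sqrt(5)/5))/344) = -15201 + (103/344 - (19/35 + 0)/344) = -15201 + (103/344 - 1/344*19/35) = -15201 + (103/344 - 19/12040) = -15201 + 1793/6020 = -91508227/6020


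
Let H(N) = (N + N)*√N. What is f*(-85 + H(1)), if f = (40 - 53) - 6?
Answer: 1577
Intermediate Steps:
H(N) = 2*N^(3/2) (H(N) = (2*N)*√N = 2*N^(3/2))
f = -19 (f = -13 - 6 = -19)
f*(-85 + H(1)) = -19*(-85 + 2*1^(3/2)) = -19*(-85 + 2*1) = -19*(-85 + 2) = -19*(-83) = 1577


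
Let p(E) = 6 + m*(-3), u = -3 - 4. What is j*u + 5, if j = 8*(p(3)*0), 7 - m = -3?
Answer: 5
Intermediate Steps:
m = 10 (m = 7 - 1*(-3) = 7 + 3 = 10)
u = -7
p(E) = -24 (p(E) = 6 + 10*(-3) = 6 - 30 = -24)
j = 0 (j = 8*(-24*0) = 8*0 = 0)
j*u + 5 = 0*(-7) + 5 = 0 + 5 = 5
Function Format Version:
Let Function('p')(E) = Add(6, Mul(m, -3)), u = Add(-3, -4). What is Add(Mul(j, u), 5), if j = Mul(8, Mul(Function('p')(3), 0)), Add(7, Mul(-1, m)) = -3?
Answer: 5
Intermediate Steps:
m = 10 (m = Add(7, Mul(-1, -3)) = Add(7, 3) = 10)
u = -7
Function('p')(E) = -24 (Function('p')(E) = Add(6, Mul(10, -3)) = Add(6, -30) = -24)
j = 0 (j = Mul(8, Mul(-24, 0)) = Mul(8, 0) = 0)
Add(Mul(j, u), 5) = Add(Mul(0, -7), 5) = Add(0, 5) = 5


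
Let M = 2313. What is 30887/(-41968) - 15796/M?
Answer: -734368159/97071984 ≈ -7.5652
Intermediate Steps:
30887/(-41968) - 15796/M = 30887/(-41968) - 15796/2313 = 30887*(-1/41968) - 15796*1/2313 = -30887/41968 - 15796/2313 = -734368159/97071984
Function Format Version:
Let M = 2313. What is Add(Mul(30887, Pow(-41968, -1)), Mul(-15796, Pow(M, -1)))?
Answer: Rational(-734368159, 97071984) ≈ -7.5652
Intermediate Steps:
Add(Mul(30887, Pow(-41968, -1)), Mul(-15796, Pow(M, -1))) = Add(Mul(30887, Pow(-41968, -1)), Mul(-15796, Pow(2313, -1))) = Add(Mul(30887, Rational(-1, 41968)), Mul(-15796, Rational(1, 2313))) = Add(Rational(-30887, 41968), Rational(-15796, 2313)) = Rational(-734368159, 97071984)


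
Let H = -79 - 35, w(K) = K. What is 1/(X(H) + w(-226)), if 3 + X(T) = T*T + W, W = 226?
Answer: 1/12993 ≈ 7.6964e-5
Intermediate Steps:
H = -114
X(T) = 223 + T² (X(T) = -3 + (T*T + 226) = -3 + (T² + 226) = -3 + (226 + T²) = 223 + T²)
1/(X(H) + w(-226)) = 1/((223 + (-114)²) - 226) = 1/((223 + 12996) - 226) = 1/(13219 - 226) = 1/12993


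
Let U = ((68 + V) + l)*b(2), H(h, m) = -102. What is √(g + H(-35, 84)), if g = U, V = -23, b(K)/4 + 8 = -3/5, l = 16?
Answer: I*√55010/5 ≈ 46.908*I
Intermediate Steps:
b(K) = -172/5 (b(K) = -32 + 4*(-3/5) = -32 + 4*(-3*⅕) = -32 + 4*(-⅗) = -32 - 12/5 = -172/5)
U = -10492/5 (U = ((68 - 23) + 16)*(-172/5) = (45 + 16)*(-172/5) = 61*(-172/5) = -10492/5 ≈ -2098.4)
g = -10492/5 ≈ -2098.4
√(g + H(-35, 84)) = √(-10492/5 - 102) = √(-11002/5) = I*√55010/5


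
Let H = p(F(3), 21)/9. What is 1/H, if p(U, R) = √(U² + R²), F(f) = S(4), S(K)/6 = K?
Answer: 3*√113/113 ≈ 0.28222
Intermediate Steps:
S(K) = 6*K
F(f) = 24 (F(f) = 6*4 = 24)
p(U, R) = √(R² + U²)
H = √113/3 (H = √(21² + 24²)/9 = √(441 + 576)*(⅑) = √1017*(⅑) = (3*√113)*(⅑) = √113/3 ≈ 3.5434)
1/H = 1/(√113/3) = 3*√113/113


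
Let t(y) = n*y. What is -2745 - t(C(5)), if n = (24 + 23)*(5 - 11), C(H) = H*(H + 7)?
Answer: 14175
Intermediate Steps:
C(H) = H*(7 + H)
n = -282 (n = 47*(-6) = -282)
t(y) = -282*y
-2745 - t(C(5)) = -2745 - (-282)*5*(7 + 5) = -2745 - (-282)*5*12 = -2745 - (-282)*60 = -2745 - 1*(-16920) = -2745 + 16920 = 14175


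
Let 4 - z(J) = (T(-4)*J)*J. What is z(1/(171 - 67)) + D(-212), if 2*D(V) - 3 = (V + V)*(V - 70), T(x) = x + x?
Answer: 80835405/1352 ≈ 59790.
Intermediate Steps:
T(x) = 2*x
z(J) = 4 + 8*J² (z(J) = 4 - (2*(-4))*J*J = 4 - (-8*J)*J = 4 - (-8)*J² = 4 + 8*J²)
D(V) = 3/2 + V*(-70 + V) (D(V) = 3/2 + ((V + V)*(V - 70))/2 = 3/2 + ((2*V)*(-70 + V))/2 = 3/2 + (2*V*(-70 + V))/2 = 3/2 + V*(-70 + V))
z(1/(171 - 67)) + D(-212) = (4 + 8*(1/(171 - 67))²) + (3/2 + (-212)² - 70*(-212)) = (4 + 8*(1/104)²) + (3/2 + 44944 + 14840) = (4 + 8*(1/104)²) + 119571/2 = (4 + 8*(1/10816)) + 119571/2 = (4 + 1/1352) + 119571/2 = 5409/1352 + 119571/2 = 80835405/1352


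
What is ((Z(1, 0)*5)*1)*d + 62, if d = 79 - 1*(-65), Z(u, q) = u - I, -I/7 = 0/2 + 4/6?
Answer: 4142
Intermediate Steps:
I = -14/3 (I = -7*(0/2 + 4/6) = -7*(0*(1/2) + 4*(1/6)) = -7*(0 + 2/3) = -7*2/3 = -14/3 ≈ -4.6667)
Z(u, q) = 14/3 + u (Z(u, q) = u - 1*(-14/3) = u + 14/3 = 14/3 + u)
d = 144 (d = 79 + 65 = 144)
((Z(1, 0)*5)*1)*d + 62 = (((14/3 + 1)*5)*1)*144 + 62 = (((17/3)*5)*1)*144 + 62 = ((85/3)*1)*144 + 62 = (85/3)*144 + 62 = 4080 + 62 = 4142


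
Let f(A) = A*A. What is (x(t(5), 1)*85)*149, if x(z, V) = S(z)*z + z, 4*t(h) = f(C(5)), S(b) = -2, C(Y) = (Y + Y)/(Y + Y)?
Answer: -12665/4 ≈ -3166.3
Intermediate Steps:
C(Y) = 1 (C(Y) = (2*Y)/((2*Y)) = (2*Y)*(1/(2*Y)) = 1)
f(A) = A²
t(h) = ¼ (t(h) = (¼)*1² = (¼)*1 = ¼)
x(z, V) = -z (x(z, V) = -2*z + z = -z)
(x(t(5), 1)*85)*149 = (-1*¼*85)*149 = -¼*85*149 = -85/4*149 = -12665/4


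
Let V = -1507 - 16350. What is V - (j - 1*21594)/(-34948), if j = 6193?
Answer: -624081837/34948 ≈ -17857.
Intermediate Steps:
V = -17857
V - (j - 1*21594)/(-34948) = -17857 - (6193 - 1*21594)/(-34948) = -17857 - (6193 - 21594)*(-1)/34948 = -17857 - (-15401)*(-1)/34948 = -17857 - 1*15401/34948 = -17857 - 15401/34948 = -624081837/34948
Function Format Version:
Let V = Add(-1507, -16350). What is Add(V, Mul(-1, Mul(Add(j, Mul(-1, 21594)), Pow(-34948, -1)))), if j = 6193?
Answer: Rational(-624081837, 34948) ≈ -17857.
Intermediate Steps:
V = -17857
Add(V, Mul(-1, Mul(Add(j, Mul(-1, 21594)), Pow(-34948, -1)))) = Add(-17857, Mul(-1, Mul(Add(6193, Mul(-1, 21594)), Pow(-34948, -1)))) = Add(-17857, Mul(-1, Mul(Add(6193, -21594), Rational(-1, 34948)))) = Add(-17857, Mul(-1, Mul(-15401, Rational(-1, 34948)))) = Add(-17857, Mul(-1, Rational(15401, 34948))) = Add(-17857, Rational(-15401, 34948)) = Rational(-624081837, 34948)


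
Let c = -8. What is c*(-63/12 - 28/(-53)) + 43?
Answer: 4281/53 ≈ 80.774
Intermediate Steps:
c*(-63/12 - 28/(-53)) + 43 = -8*(-63/12 - 28/(-53)) + 43 = -8*(-63*1/12 - 28*(-1/53)) + 43 = -8*(-21/4 + 28/53) + 43 = -8*(-1001/212) + 43 = 2002/53 + 43 = 4281/53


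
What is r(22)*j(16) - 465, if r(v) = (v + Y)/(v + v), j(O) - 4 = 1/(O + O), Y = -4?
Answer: -326199/704 ≈ -463.35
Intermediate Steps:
j(O) = 4 + 1/(2*O) (j(O) = 4 + 1/(O + O) = 4 + 1/(2*O))
r(v) = (-4 + v)/(2*v) (r(v) = (v - 4)/(v + v) = (-4 + v)/((2*v)) = (-4 + v)*(1/(2*v)) = (-4 + v)/(2*v))
r(22)*j(16) - 465 = ((½)*(-4 + 22)/22)*(4 + (½)/16) - 465 = ((½)*(1/22)*18)*(4 + (½)*(1/16)) - 465 = 9*(4 + 1/32)/22 - 465 = (9/22)*(129/32) - 465 = 1161/704 - 465 = -326199/704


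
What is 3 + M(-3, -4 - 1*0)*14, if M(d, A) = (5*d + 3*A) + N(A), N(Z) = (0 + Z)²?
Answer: -151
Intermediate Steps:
N(Z) = Z²
M(d, A) = A² + 3*A + 5*d (M(d, A) = (5*d + 3*A) + A² = (3*A + 5*d) + A² = A² + 3*A + 5*d)
3 + M(-3, -4 - 1*0)*14 = 3 + ((-4 - 1*0)² + 3*(-4 - 1*0) + 5*(-3))*14 = 3 + ((-4 + 0)² + 3*(-4 + 0) - 15)*14 = 3 + ((-4)² + 3*(-4) - 15)*14 = 3 + (16 - 12 - 15)*14 = 3 - 11*14 = 3 - 154 = -151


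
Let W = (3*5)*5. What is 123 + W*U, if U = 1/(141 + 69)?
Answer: 1727/14 ≈ 123.36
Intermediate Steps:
W = 75 (W = 15*5 = 75)
U = 1/210 ≈ 0.0047619
123 + W*U = 123 + 75*(1/210) = 123 + 5/14 = 1727/14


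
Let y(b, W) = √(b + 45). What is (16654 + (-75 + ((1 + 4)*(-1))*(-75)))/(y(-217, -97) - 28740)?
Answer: -121814490/206496943 - 8477*I*√43/206496943 ≈ -0.58991 - 0.00026919*I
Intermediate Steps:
y(b, W) = √(45 + b)
(16654 + (-75 + ((1 + 4)*(-1))*(-75)))/(y(-217, -97) - 28740) = (16654 + (-75 + ((1 + 4)*(-1))*(-75)))/(√(45 - 217) - 28740) = (16654 + (-75 + (5*(-1))*(-75)))/(√(-172) - 28740) = (16654 + (-75 - 5*(-75)))/(2*I*√43 - 28740) = (16654 + (-75 + 375))/(-28740 + 2*I*√43) = (16654 + 300)/(-28740 + 2*I*√43) = 16954/(-28740 + 2*I*√43)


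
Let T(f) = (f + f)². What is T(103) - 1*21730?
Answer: 20706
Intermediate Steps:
T(f) = 4*f² (T(f) = (2*f)² = 4*f²)
T(103) - 1*21730 = 4*103² - 1*21730 = 4*10609 - 21730 = 42436 - 21730 = 20706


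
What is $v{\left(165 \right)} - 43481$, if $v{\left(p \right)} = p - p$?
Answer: $-43481$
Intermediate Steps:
$v{\left(p \right)} = 0$
$v{\left(165 \right)} - 43481 = 0 - 43481 = -43481$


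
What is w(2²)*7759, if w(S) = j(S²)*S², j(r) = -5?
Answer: -620720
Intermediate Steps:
w(S) = -5*S²
w(2²)*7759 = -5*(2²)²*7759 = -5*4²*7759 = -5*16*7759 = -80*7759 = -620720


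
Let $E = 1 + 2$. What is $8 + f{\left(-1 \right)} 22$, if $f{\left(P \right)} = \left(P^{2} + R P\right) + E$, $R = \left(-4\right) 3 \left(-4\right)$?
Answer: $-960$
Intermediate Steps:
$E = 3$
$R = 48$ ($R = \left(-12\right) \left(-4\right) = 48$)
$f{\left(P \right)} = 3 + P^{2} + 48 P$ ($f{\left(P \right)} = \left(P^{2} + 48 P\right) + 3 = 3 + P^{2} + 48 P$)
$8 + f{\left(-1 \right)} 22 = 8 + \left(3 + \left(-1\right)^{2} + 48 \left(-1\right)\right) 22 = 8 + \left(3 + 1 - 48\right) 22 = 8 - 968 = -960$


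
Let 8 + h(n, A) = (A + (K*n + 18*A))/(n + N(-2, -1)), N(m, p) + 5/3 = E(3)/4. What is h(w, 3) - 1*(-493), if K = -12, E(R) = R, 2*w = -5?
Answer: 18841/41 ≈ 459.54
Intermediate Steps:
w = -5/2 (w = (½)*(-5) = -5/2 ≈ -2.5000)
N(m, p) = -11/12 (N(m, p) = -5/3 + 3/4 = -5/3 + 3*(¼) = -5/3 + ¾ = -11/12)
h(n, A) = -8 + (-12*n + 19*A)/(-11/12 + n) (h(n, A) = -8 + (A + (-12*n + 18*A))/(n - 11/12) = -8 + (-12*n + 19*A)/(-11/12 + n))
h(w, 3) - 1*(-493) = 4*(22 - 60*(-5/2) + 57*3)/(-11 + 12*(-5/2)) - 1*(-493) = 4*(22 + 150 + 171)/(-11 - 30) + 493 = 4*343/(-41) + 493 = 4*(-1/41)*343 + 493 = -1372/41 + 493 = 18841/41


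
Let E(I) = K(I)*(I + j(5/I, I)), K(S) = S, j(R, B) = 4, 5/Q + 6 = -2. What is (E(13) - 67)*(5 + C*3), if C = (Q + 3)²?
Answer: 108031/32 ≈ 3376.0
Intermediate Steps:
Q = -5/8 (Q = 5/(-6 - 2) = 5/(-8) = 5*(-⅛) = -5/8 ≈ -0.62500)
C = 361/64 (C = (-5/8 + 3)² = (19/8)² = 361/64 ≈ 5.6406)
E(I) = I*(4 + I) (E(I) = I*(I + 4) = I*(4 + I))
(E(13) - 67)*(5 + C*3) = (13*(4 + 13) - 67)*(5 + (361/64)*3) = (13*17 - 67)*(5 + 1083/64) = (221 - 67)*(1403/64) = 154*(1403/64) = 108031/32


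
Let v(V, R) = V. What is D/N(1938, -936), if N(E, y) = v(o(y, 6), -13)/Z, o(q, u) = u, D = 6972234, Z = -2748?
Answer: -3193283172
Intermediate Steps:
N(E, y) = -1/458 (N(E, y) = 6/(-2748) = 6*(-1/2748) = -1/458)
D/N(1938, -936) = 6972234/(-1/458) = 6972234*(-458) = -3193283172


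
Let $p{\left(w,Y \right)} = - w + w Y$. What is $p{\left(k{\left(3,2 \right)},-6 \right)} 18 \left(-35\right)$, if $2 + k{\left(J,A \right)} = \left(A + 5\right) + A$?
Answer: $30870$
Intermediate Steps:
$k{\left(J,A \right)} = 3 + 2 A$ ($k{\left(J,A \right)} = -2 + \left(\left(A + 5\right) + A\right) = -2 + \left(\left(5 + A\right) + A\right) = -2 + \left(5 + 2 A\right) = 3 + 2 A$)
$p{\left(w,Y \right)} = - w + Y w$
$p{\left(k{\left(3,2 \right)},-6 \right)} 18 \left(-35\right) = \left(3 + 2 \cdot 2\right) \left(-1 - 6\right) 18 \left(-35\right) = \left(3 + 4\right) \left(-7\right) 18 \left(-35\right) = 7 \left(-7\right) 18 \left(-35\right) = \left(-49\right) 18 \left(-35\right) = \left(-882\right) \left(-35\right) = 30870$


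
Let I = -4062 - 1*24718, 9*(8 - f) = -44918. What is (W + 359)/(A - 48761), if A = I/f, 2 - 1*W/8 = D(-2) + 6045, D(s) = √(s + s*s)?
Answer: 215884515/219401641 + 35992*√2/219401641 ≈ 0.98420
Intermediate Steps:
D(s) = √(s + s²)
f = 44990/9 (f = 8 - ⅑*(-44918) = 8 + 44918/9 = 44990/9 ≈ 4998.9)
I = -28780 (I = -4062 - 24718 = -28780)
W = -48344 - 8*√2 (W = 16 - 8*(√(-2*(1 - 2)) + 6045) = 16 - 8*(√(-2*(-1)) + 6045) = 16 - 8*(√2 + 6045) = 16 - 8*(6045 + √2) = 16 + (-48360 - 8*√2) = -48344 - 8*√2 ≈ -48355.)
A = -25902/4499 (A = -28780/44990/9 = -28780*9/44990 = -25902/4499 ≈ -5.7573)
(W + 359)/(A - 48761) = ((-48344 - 8*√2) + 359)/(-25902/4499 - 48761) = (-47985 - 8*√2)/(-219401641/4499) = (-47985 - 8*√2)*(-4499/219401641) = 215884515/219401641 + 35992*√2/219401641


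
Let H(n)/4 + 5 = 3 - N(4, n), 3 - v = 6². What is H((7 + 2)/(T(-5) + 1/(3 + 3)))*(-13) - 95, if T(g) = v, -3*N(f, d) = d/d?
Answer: -25/3 ≈ -8.3333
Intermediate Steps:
N(f, d) = -⅓ (N(f, d) = -d/(3*d) = -⅓*1 = -⅓)
v = -33 (v = 3 - 1*6² = 3 - 1*36 = 3 - 36 = -33)
T(g) = -33
H(n) = -20/3 (H(n) = -20 + 4*(3 - 1*(-⅓)) = -20 + 4*(3 + ⅓) = -20 + 4*(10/3) = -20 + 40/3 = -20/3)
H((7 + 2)/(T(-5) + 1/(3 + 3)))*(-13) - 95 = -20/3*(-13) - 95 = 260/3 - 95 = -25/3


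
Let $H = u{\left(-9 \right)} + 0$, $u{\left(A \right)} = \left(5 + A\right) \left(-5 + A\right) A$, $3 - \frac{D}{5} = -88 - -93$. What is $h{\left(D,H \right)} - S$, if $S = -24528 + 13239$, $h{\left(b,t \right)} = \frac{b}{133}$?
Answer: $\frac{1501427}{133} \approx 11289.0$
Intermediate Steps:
$D = -10$ ($D = 15 - 5 \left(-88 - -93\right) = 15 - 5 \left(-88 + 93\right) = 15 - 25 = -10$)
$u{\left(A \right)} = A \left(-5 + A\right) \left(5 + A\right)$ ($u{\left(A \right)} = \left(-5 + A\right) \left(5 + A\right) A = A \left(-5 + A\right) \left(5 + A\right)$)
$H = -504$ ($H = - 9 \left(-25 + \left(-9\right)^{2}\right) + 0 = - 9 \left(-25 + 81\right) + 0 = \left(-9\right) 56 + 0 = -504 + 0 = -504$)
$h{\left(b,t \right)} = \frac{b}{133}$ ($h{\left(b,t \right)} = b \frac{1}{133} = \frac{b}{133}$)
$S = -11289$
$h{\left(D,H \right)} - S = \frac{1}{133} \left(-10\right) - -11289 = - \frac{10}{133} + 11289 = \frac{1501427}{133}$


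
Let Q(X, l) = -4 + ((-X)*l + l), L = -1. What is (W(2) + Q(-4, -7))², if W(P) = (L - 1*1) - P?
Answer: 1849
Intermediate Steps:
W(P) = -2 - P (W(P) = (-1 - 1*1) - P = (-1 - 1) - P = -2 - P)
Q(X, l) = -4 + l - X*l (Q(X, l) = -4 + (-X*l + l) = -4 + (l - X*l) = -4 + l - X*l)
(W(2) + Q(-4, -7))² = ((-2 - 1*2) + (-4 - 7 - 1*(-4)*(-7)))² = ((-2 - 2) + (-4 - 7 - 28))² = (-4 - 39)² = (-43)² = 1849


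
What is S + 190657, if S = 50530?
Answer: 241187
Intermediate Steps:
S + 190657 = 50530 + 190657 = 241187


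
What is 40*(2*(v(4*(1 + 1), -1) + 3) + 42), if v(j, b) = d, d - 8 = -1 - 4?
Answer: 2160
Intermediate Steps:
d = 3 (d = 8 + (-1 - 4) = 8 - 5 = 3)
v(j, b) = 3
40*(2*(v(4*(1 + 1), -1) + 3) + 42) = 40*(2*(3 + 3) + 42) = 40*(2*6 + 42) = 40*(12 + 42) = 40*54 = 2160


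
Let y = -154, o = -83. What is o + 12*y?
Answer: -1931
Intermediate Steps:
o + 12*y = -83 + 12*(-154) = -83 - 1848 = -1931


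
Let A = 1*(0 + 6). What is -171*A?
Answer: -1026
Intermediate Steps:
A = 6 (A = 1*6 = 6)
-171*A = -171*6 = -1026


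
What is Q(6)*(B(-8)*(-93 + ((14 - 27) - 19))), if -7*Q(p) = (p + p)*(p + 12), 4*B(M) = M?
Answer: -54000/7 ≈ -7714.3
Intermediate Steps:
B(M) = M/4
Q(p) = -2*p*(12 + p)/7 (Q(p) = -(p + p)*(p + 12)/7 = -2*p*(12 + p)/7)
Q(6)*(B(-8)*(-93 + ((14 - 27) - 19))) = (-2/7*6*(12 + 6))*(((1/4)*(-8))*(-93 + ((14 - 27) - 19))) = (-2/7*6*18)*(-2*(-93 + (-13 - 19))) = -(-432)*(-93 - 32)/7 = -(-432)*(-125)/7 = -216/7*250 = -54000/7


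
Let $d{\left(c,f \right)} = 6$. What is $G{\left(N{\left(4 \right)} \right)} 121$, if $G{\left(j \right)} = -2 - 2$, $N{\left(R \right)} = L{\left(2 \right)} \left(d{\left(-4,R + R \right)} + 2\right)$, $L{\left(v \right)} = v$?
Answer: $-484$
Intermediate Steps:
$N{\left(R \right)} = 16$ ($N{\left(R \right)} = 2 \left(6 + 2\right) = 2 \cdot 8 = 16$)
$G{\left(j \right)} = -4$ ($G{\left(j \right)} = -2 - 2 = -4$)
$G{\left(N{\left(4 \right)} \right)} 121 = \left(-4\right) 121 = -484$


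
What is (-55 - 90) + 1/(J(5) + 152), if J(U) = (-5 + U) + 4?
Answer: -22619/156 ≈ -144.99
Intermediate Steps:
J(U) = -1 + U
(-55 - 90) + 1/(J(5) + 152) = (-55 - 90) + 1/((-1 + 5) + 152) = -145 + 1/(4 + 152) = -145 + 1/156 = -22619/156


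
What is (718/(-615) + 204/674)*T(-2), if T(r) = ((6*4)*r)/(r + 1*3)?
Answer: 2867776/69085 ≈ 41.511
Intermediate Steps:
T(r) = 24*r/(3 + r) (T(r) = (24*r)/(r + 3) = (24*r)/(3 + r) = 24*r/(3 + r))
(718/(-615) + 204/674)*T(-2) = (718/(-615) + 204/674)*(24*(-2)/(3 - 2)) = (718*(-1/615) + 204*(1/674))*(24*(-2)/1) = (-718/615 + 102/337)*(24*(-2)*1) = -179236/207255*(-48) = 2867776/69085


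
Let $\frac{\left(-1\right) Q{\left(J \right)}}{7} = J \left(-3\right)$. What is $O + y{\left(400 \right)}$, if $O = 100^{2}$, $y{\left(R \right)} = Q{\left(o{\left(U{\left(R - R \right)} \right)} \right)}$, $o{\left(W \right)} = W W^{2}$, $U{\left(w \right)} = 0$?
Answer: $10000$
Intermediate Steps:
$o{\left(W \right)} = W^{3}$
$Q{\left(J \right)} = 21 J$ ($Q{\left(J \right)} = - 7 J \left(-3\right) = - 7 \left(- 3 J\right) = 21 J$)
$y{\left(R \right)} = 0$ ($y{\left(R \right)} = 21 \cdot 0^{3} = 21 \cdot 0 = 0$)
$O = 10000$
$O + y{\left(400 \right)} = 10000 + 0 = 10000$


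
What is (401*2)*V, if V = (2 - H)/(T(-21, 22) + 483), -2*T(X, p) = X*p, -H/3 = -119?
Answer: -142355/357 ≈ -398.75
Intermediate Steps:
H = 357 (H = -3*(-119) = 357)
T(X, p) = -X*p/2
V = -355/714 (V = (2 - 1*357)/(-½*(-21)*22 + 483) = (2 - 357)/(231 + 483) = -355/714 ≈ -0.49720)
(401*2)*V = (401*2)*(-355/714) = 802*(-355/714) = -142355/357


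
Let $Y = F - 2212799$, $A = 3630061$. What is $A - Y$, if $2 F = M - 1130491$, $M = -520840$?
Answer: $\frac{13337051}{2} \approx 6.6685 \cdot 10^{6}$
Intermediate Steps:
$F = - \frac{1651331}{2}$ ($F = \frac{-520840 - 1130491}{2} = \frac{1}{2} \left(-1651331\right) = - \frac{1651331}{2} \approx -8.2567 \cdot 10^{5}$)
$Y = - \frac{6076929}{2}$ ($Y = - \frac{1651331}{2} - 2212799 = - \frac{6076929}{2} \approx -3.0385 \cdot 10^{6}$)
$A - Y = 3630061 - - \frac{6076929}{2} = 3630061 + \frac{6076929}{2} = \frac{13337051}{2}$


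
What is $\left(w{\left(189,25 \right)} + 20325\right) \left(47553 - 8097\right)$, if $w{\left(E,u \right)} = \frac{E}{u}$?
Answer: $\frac{20056037184}{25} \approx 8.0224 \cdot 10^{8}$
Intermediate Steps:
$\left(w{\left(189,25 \right)} + 20325\right) \left(47553 - 8097\right) = \left(\frac{189}{25} + 20325\right) \left(47553 - 8097\right) = \left(189 \cdot \frac{1}{25} + 20325\right) 39456 = \left(\frac{189}{25} + 20325\right) 39456 = \frac{508314}{25} \cdot 39456 = \frac{20056037184}{25}$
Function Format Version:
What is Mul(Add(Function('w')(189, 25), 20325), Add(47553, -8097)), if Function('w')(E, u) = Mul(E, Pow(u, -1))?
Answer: Rational(20056037184, 25) ≈ 8.0224e+8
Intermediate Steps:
Mul(Add(Function('w')(189, 25), 20325), Add(47553, -8097)) = Mul(Add(Mul(189, Pow(25, -1)), 20325), Add(47553, -8097)) = Mul(Add(Mul(189, Rational(1, 25)), 20325), 39456) = Mul(Add(Rational(189, 25), 20325), 39456) = Mul(Rational(508314, 25), 39456) = Rational(20056037184, 25)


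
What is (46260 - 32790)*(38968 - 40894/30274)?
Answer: 7945120136430/15137 ≈ 5.2488e+8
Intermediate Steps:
(46260 - 32790)*(38968 - 40894/30274) = 13470*(38968 - 40894*1/30274) = 13470*(38968 - 20447/15137) = 13470*(589838169/15137) = 7945120136430/15137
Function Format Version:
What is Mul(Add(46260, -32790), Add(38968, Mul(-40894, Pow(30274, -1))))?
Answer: Rational(7945120136430, 15137) ≈ 5.2488e+8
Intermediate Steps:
Mul(Add(46260, -32790), Add(38968, Mul(-40894, Pow(30274, -1)))) = Mul(13470, Add(38968, Mul(-40894, Rational(1, 30274)))) = Mul(13470, Add(38968, Rational(-20447, 15137))) = Mul(13470, Rational(589838169, 15137)) = Rational(7945120136430, 15137)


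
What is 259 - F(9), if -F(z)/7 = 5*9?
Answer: 574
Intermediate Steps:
F(z) = -315 (F(z) = -35*9 = -7*45 = -315)
259 - F(9) = 259 - 1*(-315) = 259 + 315 = 574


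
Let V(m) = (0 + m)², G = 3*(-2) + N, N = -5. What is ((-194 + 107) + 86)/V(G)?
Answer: -1/121 ≈ -0.0082645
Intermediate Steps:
G = -11 (G = 3*(-2) - 5 = -6 - 5 = -11)
V(m) = m²
((-194 + 107) + 86)/V(G) = ((-194 + 107) + 86)/((-11)²) = (-87 + 86)/121 = -1*1/121 = -1/121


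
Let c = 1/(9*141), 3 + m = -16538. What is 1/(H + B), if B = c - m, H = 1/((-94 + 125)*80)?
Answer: 3147120/52056515669 ≈ 6.0456e-5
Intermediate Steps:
m = -16541 (m = -3 - 16538 = -16541)
H = 1/2480 (H = 1/(31*80) = 1/2480 ≈ 0.00040323)
c = 1/1269 ≈ 0.00078802
B = 20990530/1269 (B = 1/1269 - 1*(-16541) = 1/1269 + 16541 = 20990530/1269 ≈ 16541.)
1/(H + B) = 1/(1/2480 + 20990530/1269) = 1/(52056515669/3147120) = 3147120/52056515669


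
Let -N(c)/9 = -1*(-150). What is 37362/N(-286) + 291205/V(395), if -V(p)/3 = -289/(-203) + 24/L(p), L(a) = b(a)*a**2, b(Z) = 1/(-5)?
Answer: -138406493354296/2028008925 ≈ -68248.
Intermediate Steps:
b(Z) = -1/5
N(c) = -1350 (N(c) = -(-9)*(-150) = -9*150 = -1350)
L(a) = -a**2/5
V(p) = -867/203 + 360/p**2 (V(p) = -3*(-289/(-203) + 24/((-p**2/5))) = -3*(-289*(-1/203) + 24*(-5/p**2)) = -3*(289/203 - 120/p**2) = -867/203 + 360/p**2)
37362/N(-286) + 291205/V(395) = 37362/(-1350) + 291205/(-867/203 + 360/395**2) = 37362*(-1/1350) + 291205/(-867/203 + 360*(1/156025)) = -6227/225 + 291205/(-867/203 + 72/31205) = -6227/225 + 291205/(-27040119/6334615) = -6227/225 + 291205*(-6334615/27040119) = -6227/225 - 1844671561075/27040119 = -138406493354296/2028008925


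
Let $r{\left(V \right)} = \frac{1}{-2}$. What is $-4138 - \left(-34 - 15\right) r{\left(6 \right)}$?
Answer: $- \frac{8325}{2} \approx -4162.5$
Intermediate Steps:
$r{\left(V \right)} = - \frac{1}{2}$
$-4138 - \left(-34 - 15\right) r{\left(6 \right)} = -4138 - \left(-34 - 15\right) \left(- \frac{1}{2}\right) = -4138 - \left(-49\right) \left(- \frac{1}{2}\right) = -4138 - \frac{49}{2} = - \frac{8325}{2}$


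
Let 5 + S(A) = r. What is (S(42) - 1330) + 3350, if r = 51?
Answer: 2066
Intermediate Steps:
S(A) = 46 (S(A) = -5 + 51 = 46)
(S(42) - 1330) + 3350 = (46 - 1330) + 3350 = -1284 + 3350 = 2066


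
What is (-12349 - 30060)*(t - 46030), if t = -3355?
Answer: 2094368465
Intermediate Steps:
(-12349 - 30060)*(t - 46030) = (-12349 - 30060)*(-3355 - 46030) = -42409*(-49385) = 2094368465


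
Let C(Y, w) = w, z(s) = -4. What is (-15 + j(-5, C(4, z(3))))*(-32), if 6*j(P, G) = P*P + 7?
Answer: 928/3 ≈ 309.33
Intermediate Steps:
j(P, G) = 7/6 + P²/6 (j(P, G) = (P*P + 7)/6 = (P² + 7)/6 = (7 + P²)/6 = 7/6 + P²/6)
(-15 + j(-5, C(4, z(3))))*(-32) = (-15 + (7/6 + (⅙)*(-5)²))*(-32) = (-15 + (7/6 + (⅙)*25))*(-32) = (-15 + (7/6 + 25/6))*(-32) = (-15 + 16/3)*(-32) = -29/3*(-32) = 928/3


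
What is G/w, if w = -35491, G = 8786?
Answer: -8786/35491 ≈ -0.24756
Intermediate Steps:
G/w = 8786/(-35491) = 8786*(-1/35491) = -8786/35491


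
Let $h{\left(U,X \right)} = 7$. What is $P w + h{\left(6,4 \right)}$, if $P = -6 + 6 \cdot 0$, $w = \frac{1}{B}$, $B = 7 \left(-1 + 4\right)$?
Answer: $\frac{47}{7} \approx 6.7143$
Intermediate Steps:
$B = 21$ ($B = 7 \cdot 3 = 21$)
$w = \frac{1}{21} \approx 0.047619$
$P = -6$ ($P = -6 + 0 = -6$)
$P w + h{\left(6,4 \right)} = \left(-6\right) \frac{1}{21} + 7 = - \frac{2}{7} + 7 = \frac{47}{7}$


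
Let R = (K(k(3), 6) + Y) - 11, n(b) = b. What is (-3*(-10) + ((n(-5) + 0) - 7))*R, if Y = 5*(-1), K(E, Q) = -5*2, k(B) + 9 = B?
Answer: -468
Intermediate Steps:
k(B) = -9 + B
K(E, Q) = -10
Y = -5
R = -26 (R = (-10 - 5) - 11 = -15 - 11 = -26)
(-3*(-10) + ((n(-5) + 0) - 7))*R = (-3*(-10) + ((-5 + 0) - 7))*(-26) = (30 + (-5 - 7))*(-26) = (30 - 12)*(-26) = 18*(-26) = -468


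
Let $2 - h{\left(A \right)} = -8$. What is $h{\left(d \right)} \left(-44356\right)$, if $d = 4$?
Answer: $-443560$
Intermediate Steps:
$h{\left(A \right)} = 10$ ($h{\left(A \right)} = 2 - -8 = 2 + 8 = 10$)
$h{\left(d \right)} \left(-44356\right) = 10 \left(-44356\right) = -443560$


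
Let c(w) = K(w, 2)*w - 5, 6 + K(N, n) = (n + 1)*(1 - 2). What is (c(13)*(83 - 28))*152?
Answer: -1019920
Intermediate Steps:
K(N, n) = -7 - n (K(N, n) = -6 + (n + 1)*(1 - 2) = -6 + (1 + n)*(-1) = -6 + (-1 - n) = -7 - n)
c(w) = -5 - 9*w (c(w) = (-7 - 1*2)*w - 5 = (-7 - 2)*w - 5 = -9*w - 5 = -5 - 9*w)
(c(13)*(83 - 28))*152 = ((-5 - 9*13)*(83 - 28))*152 = ((-5 - 117)*55)*152 = -122*55*152 = -6710*152 = -1019920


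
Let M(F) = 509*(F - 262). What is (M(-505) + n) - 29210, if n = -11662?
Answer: -431275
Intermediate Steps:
M(F) = -133358 + 509*F (M(F) = 509*(-262 + F) = -133358 + 509*F)
(M(-505) + n) - 29210 = ((-133358 + 509*(-505)) - 11662) - 29210 = ((-133358 - 257045) - 11662) - 29210 = (-390403 - 11662) - 29210 = -402065 - 29210 = -431275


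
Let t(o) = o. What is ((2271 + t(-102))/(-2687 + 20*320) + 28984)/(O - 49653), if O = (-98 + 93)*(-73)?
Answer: -107619761/183006344 ≈ -0.58807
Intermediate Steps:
O = 365 (O = -5*(-73) = 365)
((2271 + t(-102))/(-2687 + 20*320) + 28984)/(O - 49653) = ((2271 - 102)/(-2687 + 20*320) + 28984)/(365 - 49653) = (2169/(-2687 + 6400) + 28984)/(-49288) = (2169/3713 + 28984)*(-1/49288) = (107619761/3713)*(-1/49288) = -107619761/183006344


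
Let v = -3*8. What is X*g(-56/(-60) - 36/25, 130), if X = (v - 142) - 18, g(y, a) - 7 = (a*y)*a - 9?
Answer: 4727696/3 ≈ 1.5759e+6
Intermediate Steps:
v = -24
g(y, a) = -2 + y*a² (g(y, a) = 7 + ((a*y)*a - 9) = 7 + (y*a² - 9) = 7 + (-9 + y*a²) = -2 + y*a²)
X = -184 (X = (-24 - 142) - 18 = -166 - 18 = -184)
X*g(-56/(-60) - 36/25, 130) = -184*(-2 + (-56/(-60) - 36/25)*130²) = -184*(-2 + (-56*(-1/60) - 36*1/25)*16900) = -184*(-2 + (14/15 - 36/25)*16900) = -184*(-2 - 38/75*16900) = -184*(-2 - 25688/3) = -184*(-25694/3) = 4727696/3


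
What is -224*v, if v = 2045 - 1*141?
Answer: -426496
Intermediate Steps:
v = 1904 (v = 2045 - 141 = 1904)
-224*v = -224*1904 = -426496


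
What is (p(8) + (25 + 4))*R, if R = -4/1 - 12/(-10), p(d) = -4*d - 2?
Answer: 14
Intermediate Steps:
p(d) = -2 - 4*d
R = -14/5 (R = -4*1 - 12*(-⅒) = -4 + 6/5 = -14/5 ≈ -2.8000)
(p(8) + (25 + 4))*R = ((-2 - 4*8) + (25 + 4))*(-14/5) = ((-2 - 32) + 29)*(-14/5) = (-34 + 29)*(-14/5) = -5*(-14/5) = 14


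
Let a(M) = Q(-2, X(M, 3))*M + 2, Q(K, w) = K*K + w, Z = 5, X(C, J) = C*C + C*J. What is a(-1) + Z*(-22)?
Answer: -110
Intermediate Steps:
X(C, J) = C² + C*J
Q(K, w) = w + K² (Q(K, w) = K² + w = w + K²)
a(M) = 2 + M*(4 + M*(3 + M)) (a(M) = (M*(M + 3) + (-2)²)*M + 2 = (M*(3 + M) + 4)*M + 2 = (4 + M*(3 + M))*M + 2 = M*(4 + M*(3 + M)) + 2 = 2 + M*(4 + M*(3 + M)))
a(-1) + Z*(-22) = (2 - (4 - (3 - 1))) + 5*(-22) = (2 - (4 - 1*2)) - 110 = (2 - (4 - 2)) - 110 = (2 - 1*2) - 110 = (2 - 2) - 110 = 0 - 110 = -110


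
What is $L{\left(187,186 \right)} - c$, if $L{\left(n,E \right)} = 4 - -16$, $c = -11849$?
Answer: $11869$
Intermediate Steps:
$L{\left(n,E \right)} = 20$ ($L{\left(n,E \right)} = 4 + 16 = 20$)
$L{\left(187,186 \right)} - c = 20 - -11849 = 20 + 11849 = 11869$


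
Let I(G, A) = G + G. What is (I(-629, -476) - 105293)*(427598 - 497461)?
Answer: 7443972513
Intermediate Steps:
I(G, A) = 2*G
(I(-629, -476) - 105293)*(427598 - 497461) = (2*(-629) - 105293)*(427598 - 497461) = (-1258 - 105293)*(-69863) = -106551*(-69863) = 7443972513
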